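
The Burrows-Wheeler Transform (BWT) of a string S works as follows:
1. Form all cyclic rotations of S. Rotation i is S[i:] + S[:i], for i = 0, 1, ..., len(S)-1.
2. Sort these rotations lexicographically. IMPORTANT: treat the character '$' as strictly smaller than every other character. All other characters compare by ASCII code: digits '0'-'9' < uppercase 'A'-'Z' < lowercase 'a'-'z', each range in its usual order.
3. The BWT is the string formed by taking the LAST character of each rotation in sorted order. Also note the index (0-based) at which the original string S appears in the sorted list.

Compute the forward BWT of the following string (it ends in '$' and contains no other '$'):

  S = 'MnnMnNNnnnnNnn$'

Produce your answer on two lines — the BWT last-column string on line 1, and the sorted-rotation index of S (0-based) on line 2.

All 15 rotations (rotation i = S[i:]+S[:i]):
  rot[0] = MnnMnNNnnnnNnn$
  rot[1] = nnMnNNnnnnNnn$M
  rot[2] = nMnNNnnnnNnn$Mn
  rot[3] = MnNNnnnnNnn$Mnn
  rot[4] = nNNnnnnNnn$MnnM
  rot[5] = NNnnnnNnn$MnnMn
  rot[6] = NnnnnNnn$MnnMnN
  rot[7] = nnnnNnn$MnnMnNN
  rot[8] = nnnNnn$MnnMnNNn
  rot[9] = nnNnn$MnnMnNNnn
  rot[10] = nNnn$MnnMnNNnnn
  rot[11] = Nnn$MnnMnNNnnnn
  rot[12] = nn$MnnMnNNnnnnN
  rot[13] = n$MnnMnNNnnnnNn
  rot[14] = $MnnMnNNnnnnNnn
Sorted (with $ < everything):
  sorted[0] = $MnnMnNNnnnnNnn  (last char: 'n')
  sorted[1] = MnNNnnnnNnn$Mnn  (last char: 'n')
  sorted[2] = MnnMnNNnnnnNnn$  (last char: '$')
  sorted[3] = NNnnnnNnn$MnnMn  (last char: 'n')
  sorted[4] = Nnn$MnnMnNNnnnn  (last char: 'n')
  sorted[5] = NnnnnNnn$MnnMnN  (last char: 'N')
  sorted[6] = n$MnnMnNNnnnnNn  (last char: 'n')
  sorted[7] = nMnNNnnnnNnn$Mn  (last char: 'n')
  sorted[8] = nNNnnnnNnn$MnnM  (last char: 'M')
  sorted[9] = nNnn$MnnMnNNnnn  (last char: 'n')
  sorted[10] = nn$MnnMnNNnnnnN  (last char: 'N')
  sorted[11] = nnMnNNnnnnNnn$M  (last char: 'M')
  sorted[12] = nnNnn$MnnMnNNnn  (last char: 'n')
  sorted[13] = nnnNnn$MnnMnNNn  (last char: 'n')
  sorted[14] = nnnnNnn$MnnMnNN  (last char: 'N')
Last column: nn$nnNnnMnNMnnN
Original string S is at sorted index 2

Answer: nn$nnNnnMnNMnnN
2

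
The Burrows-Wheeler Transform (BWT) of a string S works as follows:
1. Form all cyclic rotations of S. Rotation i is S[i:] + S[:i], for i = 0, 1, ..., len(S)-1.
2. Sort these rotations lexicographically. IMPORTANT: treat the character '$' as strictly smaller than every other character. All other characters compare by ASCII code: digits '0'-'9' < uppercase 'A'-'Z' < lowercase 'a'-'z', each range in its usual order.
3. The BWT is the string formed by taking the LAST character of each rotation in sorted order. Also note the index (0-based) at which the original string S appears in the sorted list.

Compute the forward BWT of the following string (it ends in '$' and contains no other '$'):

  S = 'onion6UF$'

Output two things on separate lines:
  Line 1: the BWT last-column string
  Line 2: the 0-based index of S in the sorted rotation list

Answer: FnU6nooi$
8

Derivation:
All 9 rotations (rotation i = S[i:]+S[:i]):
  rot[0] = onion6UF$
  rot[1] = nion6UF$o
  rot[2] = ion6UF$on
  rot[3] = on6UF$oni
  rot[4] = n6UF$onio
  rot[5] = 6UF$onion
  rot[6] = UF$onion6
  rot[7] = F$onion6U
  rot[8] = $onion6UF
Sorted (with $ < everything):
  sorted[0] = $onion6UF  (last char: 'F')
  sorted[1] = 6UF$onion  (last char: 'n')
  sorted[2] = F$onion6U  (last char: 'U')
  sorted[3] = UF$onion6  (last char: '6')
  sorted[4] = ion6UF$on  (last char: 'n')
  sorted[5] = n6UF$onio  (last char: 'o')
  sorted[6] = nion6UF$o  (last char: 'o')
  sorted[7] = on6UF$oni  (last char: 'i')
  sorted[8] = onion6UF$  (last char: '$')
Last column: FnU6nooi$
Original string S is at sorted index 8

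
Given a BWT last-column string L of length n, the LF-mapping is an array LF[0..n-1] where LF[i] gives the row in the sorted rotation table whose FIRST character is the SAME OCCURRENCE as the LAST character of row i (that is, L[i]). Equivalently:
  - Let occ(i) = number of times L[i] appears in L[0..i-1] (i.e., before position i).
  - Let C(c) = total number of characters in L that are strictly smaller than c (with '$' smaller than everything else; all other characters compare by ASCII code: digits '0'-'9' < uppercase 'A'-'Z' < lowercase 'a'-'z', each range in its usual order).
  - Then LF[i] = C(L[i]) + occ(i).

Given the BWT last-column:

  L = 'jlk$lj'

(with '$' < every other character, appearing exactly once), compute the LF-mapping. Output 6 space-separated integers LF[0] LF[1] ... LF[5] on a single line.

Char counts: '$':1, 'j':2, 'k':1, 'l':2
C (first-col start): C('$')=0, C('j')=1, C('k')=3, C('l')=4
L[0]='j': occ=0, LF[0]=C('j')+0=1+0=1
L[1]='l': occ=0, LF[1]=C('l')+0=4+0=4
L[2]='k': occ=0, LF[2]=C('k')+0=3+0=3
L[3]='$': occ=0, LF[3]=C('$')+0=0+0=0
L[4]='l': occ=1, LF[4]=C('l')+1=4+1=5
L[5]='j': occ=1, LF[5]=C('j')+1=1+1=2

Answer: 1 4 3 0 5 2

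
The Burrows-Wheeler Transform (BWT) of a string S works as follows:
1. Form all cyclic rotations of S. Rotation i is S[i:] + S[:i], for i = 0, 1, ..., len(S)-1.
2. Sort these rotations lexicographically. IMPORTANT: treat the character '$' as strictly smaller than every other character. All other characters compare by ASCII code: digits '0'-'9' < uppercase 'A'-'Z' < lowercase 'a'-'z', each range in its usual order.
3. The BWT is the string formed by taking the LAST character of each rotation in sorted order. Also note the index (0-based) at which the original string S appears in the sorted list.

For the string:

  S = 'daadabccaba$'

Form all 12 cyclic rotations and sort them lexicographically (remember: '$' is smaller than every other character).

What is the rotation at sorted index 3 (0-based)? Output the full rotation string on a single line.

All 12 rotations (rotation i = S[i:]+S[:i]):
  rot[0] = daadabccaba$
  rot[1] = aadabccaba$d
  rot[2] = adabccaba$da
  rot[3] = dabccaba$daa
  rot[4] = abccaba$daad
  rot[5] = bccaba$daada
  rot[6] = ccaba$daadab
  rot[7] = caba$daadabc
  rot[8] = aba$daadabcc
  rot[9] = ba$daadabcca
  rot[10] = a$daadabccab
  rot[11] = $daadabccaba
Sorted (with $ < everything):
  sorted[0] = $daadabccaba
  sorted[1] = a$daadabccab
  sorted[2] = aadabccaba$d
  sorted[3] = aba$daadabcc
  sorted[4] = abccaba$daad
  sorted[5] = adabccaba$da
  sorted[6] = ba$daadabcca
  sorted[7] = bccaba$daada
  sorted[8] = caba$daadabc
  sorted[9] = ccaba$daadab
  sorted[10] = daadabccaba$
  sorted[11] = dabccaba$daa
sorted[3] = aba$daadabcc

Answer: aba$daadabcc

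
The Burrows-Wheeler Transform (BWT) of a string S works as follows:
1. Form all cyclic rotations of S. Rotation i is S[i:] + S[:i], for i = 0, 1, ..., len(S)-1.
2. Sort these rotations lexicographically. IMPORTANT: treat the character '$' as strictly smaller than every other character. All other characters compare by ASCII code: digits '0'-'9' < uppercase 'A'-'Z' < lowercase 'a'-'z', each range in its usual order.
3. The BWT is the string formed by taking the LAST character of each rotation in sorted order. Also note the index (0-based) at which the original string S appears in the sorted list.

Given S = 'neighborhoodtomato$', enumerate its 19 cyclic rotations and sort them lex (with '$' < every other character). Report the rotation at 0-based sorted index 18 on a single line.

Answer: tomato$neighborhood

Derivation:
All 19 rotations (rotation i = S[i:]+S[:i]):
  rot[0] = neighborhoodtomato$
  rot[1] = eighborhoodtomato$n
  rot[2] = ighborhoodtomato$ne
  rot[3] = ghborhoodtomato$nei
  rot[4] = hborhoodtomato$neig
  rot[5] = borhoodtomato$neigh
  rot[6] = orhoodtomato$neighb
  rot[7] = rhoodtomato$neighbo
  rot[8] = hoodtomato$neighbor
  rot[9] = oodtomato$neighborh
  rot[10] = odtomato$neighborho
  rot[11] = dtomato$neighborhoo
  rot[12] = tomato$neighborhood
  rot[13] = omato$neighborhoodt
  rot[14] = mato$neighborhoodto
  rot[15] = ato$neighborhoodtom
  rot[16] = to$neighborhoodtoma
  rot[17] = o$neighborhoodtomat
  rot[18] = $neighborhoodtomato
Sorted (with $ < everything):
  sorted[0] = $neighborhoodtomato
  sorted[1] = ato$neighborhoodtom
  sorted[2] = borhoodtomato$neigh
  sorted[3] = dtomato$neighborhoo
  sorted[4] = eighborhoodtomato$n
  sorted[5] = ghborhoodtomato$nei
  sorted[6] = hborhoodtomato$neig
  sorted[7] = hoodtomato$neighbor
  sorted[8] = ighborhoodtomato$ne
  sorted[9] = mato$neighborhoodto
  sorted[10] = neighborhoodtomato$
  sorted[11] = o$neighborhoodtomat
  sorted[12] = odtomato$neighborho
  sorted[13] = omato$neighborhoodt
  sorted[14] = oodtomato$neighborh
  sorted[15] = orhoodtomato$neighb
  sorted[16] = rhoodtomato$neighbo
  sorted[17] = to$neighborhoodtoma
  sorted[18] = tomato$neighborhood
sorted[18] = tomato$neighborhood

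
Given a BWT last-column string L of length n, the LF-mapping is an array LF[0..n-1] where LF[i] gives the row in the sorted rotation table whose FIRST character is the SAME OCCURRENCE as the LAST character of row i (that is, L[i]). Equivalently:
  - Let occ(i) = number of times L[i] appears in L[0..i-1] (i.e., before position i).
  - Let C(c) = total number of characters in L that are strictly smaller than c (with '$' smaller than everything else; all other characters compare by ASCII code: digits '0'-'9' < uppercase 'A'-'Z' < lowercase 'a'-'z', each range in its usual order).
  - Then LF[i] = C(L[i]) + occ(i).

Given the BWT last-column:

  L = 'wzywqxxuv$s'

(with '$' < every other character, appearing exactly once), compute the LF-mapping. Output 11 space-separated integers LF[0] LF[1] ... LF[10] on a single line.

Answer: 5 10 9 6 1 7 8 3 4 0 2

Derivation:
Char counts: '$':1, 'q':1, 's':1, 'u':1, 'v':1, 'w':2, 'x':2, 'y':1, 'z':1
C (first-col start): C('$')=0, C('q')=1, C('s')=2, C('u')=3, C('v')=4, C('w')=5, C('x')=7, C('y')=9, C('z')=10
L[0]='w': occ=0, LF[0]=C('w')+0=5+0=5
L[1]='z': occ=0, LF[1]=C('z')+0=10+0=10
L[2]='y': occ=0, LF[2]=C('y')+0=9+0=9
L[3]='w': occ=1, LF[3]=C('w')+1=5+1=6
L[4]='q': occ=0, LF[4]=C('q')+0=1+0=1
L[5]='x': occ=0, LF[5]=C('x')+0=7+0=7
L[6]='x': occ=1, LF[6]=C('x')+1=7+1=8
L[7]='u': occ=0, LF[7]=C('u')+0=3+0=3
L[8]='v': occ=0, LF[8]=C('v')+0=4+0=4
L[9]='$': occ=0, LF[9]=C('$')+0=0+0=0
L[10]='s': occ=0, LF[10]=C('s')+0=2+0=2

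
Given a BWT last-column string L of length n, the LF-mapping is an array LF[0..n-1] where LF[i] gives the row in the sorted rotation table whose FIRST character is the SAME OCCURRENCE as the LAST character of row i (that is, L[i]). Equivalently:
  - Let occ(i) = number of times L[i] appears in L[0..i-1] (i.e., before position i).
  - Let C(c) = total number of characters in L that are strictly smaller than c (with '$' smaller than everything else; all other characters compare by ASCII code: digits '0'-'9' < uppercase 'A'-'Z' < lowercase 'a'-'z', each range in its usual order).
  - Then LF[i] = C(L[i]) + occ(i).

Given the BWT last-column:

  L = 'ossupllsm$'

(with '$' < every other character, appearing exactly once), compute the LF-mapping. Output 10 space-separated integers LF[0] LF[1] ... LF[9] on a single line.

Answer: 4 6 7 9 5 1 2 8 3 0

Derivation:
Char counts: '$':1, 'l':2, 'm':1, 'o':1, 'p':1, 's':3, 'u':1
C (first-col start): C('$')=0, C('l')=1, C('m')=3, C('o')=4, C('p')=5, C('s')=6, C('u')=9
L[0]='o': occ=0, LF[0]=C('o')+0=4+0=4
L[1]='s': occ=0, LF[1]=C('s')+0=6+0=6
L[2]='s': occ=1, LF[2]=C('s')+1=6+1=7
L[3]='u': occ=0, LF[3]=C('u')+0=9+0=9
L[4]='p': occ=0, LF[4]=C('p')+0=5+0=5
L[5]='l': occ=0, LF[5]=C('l')+0=1+0=1
L[6]='l': occ=1, LF[6]=C('l')+1=1+1=2
L[7]='s': occ=2, LF[7]=C('s')+2=6+2=8
L[8]='m': occ=0, LF[8]=C('m')+0=3+0=3
L[9]='$': occ=0, LF[9]=C('$')+0=0+0=0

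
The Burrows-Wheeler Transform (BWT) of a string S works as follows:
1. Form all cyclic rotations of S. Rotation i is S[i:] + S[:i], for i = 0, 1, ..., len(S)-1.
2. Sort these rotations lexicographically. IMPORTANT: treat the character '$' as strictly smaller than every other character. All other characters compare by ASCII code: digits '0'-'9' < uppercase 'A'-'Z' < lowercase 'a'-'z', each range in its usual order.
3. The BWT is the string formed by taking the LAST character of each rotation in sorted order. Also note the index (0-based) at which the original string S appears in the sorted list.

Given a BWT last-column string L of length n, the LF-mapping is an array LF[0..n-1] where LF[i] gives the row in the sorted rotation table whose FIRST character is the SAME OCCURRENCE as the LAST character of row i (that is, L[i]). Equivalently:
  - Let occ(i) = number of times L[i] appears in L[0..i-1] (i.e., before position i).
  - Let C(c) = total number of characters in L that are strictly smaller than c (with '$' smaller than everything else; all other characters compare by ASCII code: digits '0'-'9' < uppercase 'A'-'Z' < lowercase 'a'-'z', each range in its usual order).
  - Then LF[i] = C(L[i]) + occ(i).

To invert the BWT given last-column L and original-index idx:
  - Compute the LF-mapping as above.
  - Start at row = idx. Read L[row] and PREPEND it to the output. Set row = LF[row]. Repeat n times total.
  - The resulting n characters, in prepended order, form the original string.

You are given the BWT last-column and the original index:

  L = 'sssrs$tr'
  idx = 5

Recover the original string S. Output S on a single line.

LF mapping: 3 4 5 1 6 0 7 2
Walk LF starting at row 5, prepending L[row]:
  step 1: row=5, L[5]='$', prepend. Next row=LF[5]=0
  step 2: row=0, L[0]='s', prepend. Next row=LF[0]=3
  step 3: row=3, L[3]='r', prepend. Next row=LF[3]=1
  step 4: row=1, L[1]='s', prepend. Next row=LF[1]=4
  step 5: row=4, L[4]='s', prepend. Next row=LF[4]=6
  step 6: row=6, L[6]='t', prepend. Next row=LF[6]=7
  step 7: row=7, L[7]='r', prepend. Next row=LF[7]=2
  step 8: row=2, L[2]='s', prepend. Next row=LF[2]=5
Reversed output: srtssrs$

Answer: srtssrs$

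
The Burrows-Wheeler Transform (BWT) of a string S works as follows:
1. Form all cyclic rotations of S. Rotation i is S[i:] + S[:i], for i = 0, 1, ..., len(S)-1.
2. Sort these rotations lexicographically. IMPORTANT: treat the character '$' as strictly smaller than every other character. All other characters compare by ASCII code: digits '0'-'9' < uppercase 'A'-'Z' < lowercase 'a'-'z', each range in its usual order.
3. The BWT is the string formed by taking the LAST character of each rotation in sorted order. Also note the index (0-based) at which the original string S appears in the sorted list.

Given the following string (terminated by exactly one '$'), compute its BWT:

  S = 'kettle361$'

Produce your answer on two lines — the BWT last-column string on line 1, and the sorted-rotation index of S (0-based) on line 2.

Answer: 16e3lk$tte
6

Derivation:
All 10 rotations (rotation i = S[i:]+S[:i]):
  rot[0] = kettle361$
  rot[1] = ettle361$k
  rot[2] = ttle361$ke
  rot[3] = tle361$ket
  rot[4] = le361$kett
  rot[5] = e361$kettl
  rot[6] = 361$kettle
  rot[7] = 61$kettle3
  rot[8] = 1$kettle36
  rot[9] = $kettle361
Sorted (with $ < everything):
  sorted[0] = $kettle361  (last char: '1')
  sorted[1] = 1$kettle36  (last char: '6')
  sorted[2] = 361$kettle  (last char: 'e')
  sorted[3] = 61$kettle3  (last char: '3')
  sorted[4] = e361$kettl  (last char: 'l')
  sorted[5] = ettle361$k  (last char: 'k')
  sorted[6] = kettle361$  (last char: '$')
  sorted[7] = le361$kett  (last char: 't')
  sorted[8] = tle361$ket  (last char: 't')
  sorted[9] = ttle361$ke  (last char: 'e')
Last column: 16e3lk$tte
Original string S is at sorted index 6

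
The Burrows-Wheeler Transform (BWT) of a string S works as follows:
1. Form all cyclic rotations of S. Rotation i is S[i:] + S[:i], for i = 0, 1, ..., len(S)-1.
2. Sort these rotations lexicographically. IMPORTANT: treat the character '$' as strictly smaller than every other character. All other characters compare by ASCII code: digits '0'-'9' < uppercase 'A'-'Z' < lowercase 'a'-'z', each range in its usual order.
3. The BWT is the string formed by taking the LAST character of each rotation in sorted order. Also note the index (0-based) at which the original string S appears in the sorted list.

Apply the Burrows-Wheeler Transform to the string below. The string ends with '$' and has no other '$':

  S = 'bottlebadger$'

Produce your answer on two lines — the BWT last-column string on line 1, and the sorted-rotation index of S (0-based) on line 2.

All 13 rotations (rotation i = S[i:]+S[:i]):
  rot[0] = bottlebadger$
  rot[1] = ottlebadger$b
  rot[2] = ttlebadger$bo
  rot[3] = tlebadger$bot
  rot[4] = lebadger$bott
  rot[5] = ebadger$bottl
  rot[6] = badger$bottle
  rot[7] = adger$bottleb
  rot[8] = dger$bottleba
  rot[9] = ger$bottlebad
  rot[10] = er$bottlebadg
  rot[11] = r$bottlebadge
  rot[12] = $bottlebadger
Sorted (with $ < everything):
  sorted[0] = $bottlebadger  (last char: 'r')
  sorted[1] = adger$bottleb  (last char: 'b')
  sorted[2] = badger$bottle  (last char: 'e')
  sorted[3] = bottlebadger$  (last char: '$')
  sorted[4] = dger$bottleba  (last char: 'a')
  sorted[5] = ebadger$bottl  (last char: 'l')
  sorted[6] = er$bottlebadg  (last char: 'g')
  sorted[7] = ger$bottlebad  (last char: 'd')
  sorted[8] = lebadger$bott  (last char: 't')
  sorted[9] = ottlebadger$b  (last char: 'b')
  sorted[10] = r$bottlebadge  (last char: 'e')
  sorted[11] = tlebadger$bot  (last char: 't')
  sorted[12] = ttlebadger$bo  (last char: 'o')
Last column: rbe$algdtbeto
Original string S is at sorted index 3

Answer: rbe$algdtbeto
3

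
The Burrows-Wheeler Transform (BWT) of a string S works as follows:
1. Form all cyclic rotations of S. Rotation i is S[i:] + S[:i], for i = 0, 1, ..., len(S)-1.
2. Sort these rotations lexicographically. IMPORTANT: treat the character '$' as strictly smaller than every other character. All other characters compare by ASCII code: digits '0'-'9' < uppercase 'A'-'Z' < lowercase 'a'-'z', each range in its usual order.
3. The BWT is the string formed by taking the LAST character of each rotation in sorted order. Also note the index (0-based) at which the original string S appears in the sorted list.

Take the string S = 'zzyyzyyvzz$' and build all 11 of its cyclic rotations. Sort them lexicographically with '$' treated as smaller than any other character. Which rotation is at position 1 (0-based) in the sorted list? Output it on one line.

All 11 rotations (rotation i = S[i:]+S[:i]):
  rot[0] = zzyyzyyvzz$
  rot[1] = zyyzyyvzz$z
  rot[2] = yyzyyvzz$zz
  rot[3] = yzyyvzz$zzy
  rot[4] = zyyvzz$zzyy
  rot[5] = yyvzz$zzyyz
  rot[6] = yvzz$zzyyzy
  rot[7] = vzz$zzyyzyy
  rot[8] = zz$zzyyzyyv
  rot[9] = z$zzyyzyyvz
  rot[10] = $zzyyzyyvzz
Sorted (with $ < everything):
  sorted[0] = $zzyyzyyvzz
  sorted[1] = vzz$zzyyzyy
  sorted[2] = yvzz$zzyyzy
  sorted[3] = yyvzz$zzyyz
  sorted[4] = yyzyyvzz$zz
  sorted[5] = yzyyvzz$zzy
  sorted[6] = z$zzyyzyyvz
  sorted[7] = zyyvzz$zzyy
  sorted[8] = zyyzyyvzz$z
  sorted[9] = zz$zzyyzyyv
  sorted[10] = zzyyzyyvzz$
sorted[1] = vzz$zzyyzyy

Answer: vzz$zzyyzyy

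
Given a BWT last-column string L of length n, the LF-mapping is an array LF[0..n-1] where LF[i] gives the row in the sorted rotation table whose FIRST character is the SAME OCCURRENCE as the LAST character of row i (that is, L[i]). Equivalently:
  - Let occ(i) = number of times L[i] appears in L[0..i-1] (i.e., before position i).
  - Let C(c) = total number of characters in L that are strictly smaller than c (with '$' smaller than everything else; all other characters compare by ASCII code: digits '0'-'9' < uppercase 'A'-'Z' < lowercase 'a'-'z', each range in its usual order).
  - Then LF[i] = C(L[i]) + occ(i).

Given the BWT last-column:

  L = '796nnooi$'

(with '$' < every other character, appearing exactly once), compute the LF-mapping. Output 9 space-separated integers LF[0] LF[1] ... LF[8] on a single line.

Char counts: '$':1, '6':1, '7':1, '9':1, 'i':1, 'n':2, 'o':2
C (first-col start): C('$')=0, C('6')=1, C('7')=2, C('9')=3, C('i')=4, C('n')=5, C('o')=7
L[0]='7': occ=0, LF[0]=C('7')+0=2+0=2
L[1]='9': occ=0, LF[1]=C('9')+0=3+0=3
L[2]='6': occ=0, LF[2]=C('6')+0=1+0=1
L[3]='n': occ=0, LF[3]=C('n')+0=5+0=5
L[4]='n': occ=1, LF[4]=C('n')+1=5+1=6
L[5]='o': occ=0, LF[5]=C('o')+0=7+0=7
L[6]='o': occ=1, LF[6]=C('o')+1=7+1=8
L[7]='i': occ=0, LF[7]=C('i')+0=4+0=4
L[8]='$': occ=0, LF[8]=C('$')+0=0+0=0

Answer: 2 3 1 5 6 7 8 4 0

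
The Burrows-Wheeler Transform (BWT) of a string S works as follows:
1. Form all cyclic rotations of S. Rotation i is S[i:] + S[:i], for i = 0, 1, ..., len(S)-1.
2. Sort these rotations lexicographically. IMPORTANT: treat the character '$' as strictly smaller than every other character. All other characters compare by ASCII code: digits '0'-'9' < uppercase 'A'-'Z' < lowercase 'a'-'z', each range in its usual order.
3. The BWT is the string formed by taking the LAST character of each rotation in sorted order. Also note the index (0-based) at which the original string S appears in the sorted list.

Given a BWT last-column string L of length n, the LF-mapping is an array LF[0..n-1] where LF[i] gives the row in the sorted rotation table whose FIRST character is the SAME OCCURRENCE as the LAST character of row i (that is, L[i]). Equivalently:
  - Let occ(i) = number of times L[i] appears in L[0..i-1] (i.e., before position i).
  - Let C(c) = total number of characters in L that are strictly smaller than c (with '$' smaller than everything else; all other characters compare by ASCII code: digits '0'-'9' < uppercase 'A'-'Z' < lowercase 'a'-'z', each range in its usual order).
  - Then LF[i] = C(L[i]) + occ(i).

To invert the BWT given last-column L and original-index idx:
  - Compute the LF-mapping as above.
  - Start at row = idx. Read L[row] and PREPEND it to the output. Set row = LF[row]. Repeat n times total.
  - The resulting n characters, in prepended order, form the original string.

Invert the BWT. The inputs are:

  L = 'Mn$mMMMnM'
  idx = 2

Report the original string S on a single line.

LF mapping: 1 7 0 6 2 3 4 8 5
Walk LF starting at row 2, prepending L[row]:
  step 1: row=2, L[2]='$', prepend. Next row=LF[2]=0
  step 2: row=0, L[0]='M', prepend. Next row=LF[0]=1
  step 3: row=1, L[1]='n', prepend. Next row=LF[1]=7
  step 4: row=7, L[7]='n', prepend. Next row=LF[7]=8
  step 5: row=8, L[8]='M', prepend. Next row=LF[8]=5
  step 6: row=5, L[5]='M', prepend. Next row=LF[5]=3
  step 7: row=3, L[3]='m', prepend. Next row=LF[3]=6
  step 8: row=6, L[6]='M', prepend. Next row=LF[6]=4
  step 9: row=4, L[4]='M', prepend. Next row=LF[4]=2
Reversed output: MMmMMnnM$

Answer: MMmMMnnM$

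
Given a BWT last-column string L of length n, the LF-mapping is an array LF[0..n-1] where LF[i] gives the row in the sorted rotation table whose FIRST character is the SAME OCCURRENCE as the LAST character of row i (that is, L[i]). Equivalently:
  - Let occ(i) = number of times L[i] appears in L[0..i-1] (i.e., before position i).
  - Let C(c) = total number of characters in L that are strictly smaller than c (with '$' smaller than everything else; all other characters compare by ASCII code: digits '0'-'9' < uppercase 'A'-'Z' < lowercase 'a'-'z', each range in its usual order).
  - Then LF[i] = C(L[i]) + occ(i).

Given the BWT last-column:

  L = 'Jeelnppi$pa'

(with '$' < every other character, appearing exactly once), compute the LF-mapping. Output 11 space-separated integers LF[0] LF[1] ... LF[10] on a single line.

Char counts: '$':1, 'J':1, 'a':1, 'e':2, 'i':1, 'l':1, 'n':1, 'p':3
C (first-col start): C('$')=0, C('J')=1, C('a')=2, C('e')=3, C('i')=5, C('l')=6, C('n')=7, C('p')=8
L[0]='J': occ=0, LF[0]=C('J')+0=1+0=1
L[1]='e': occ=0, LF[1]=C('e')+0=3+0=3
L[2]='e': occ=1, LF[2]=C('e')+1=3+1=4
L[3]='l': occ=0, LF[3]=C('l')+0=6+0=6
L[4]='n': occ=0, LF[4]=C('n')+0=7+0=7
L[5]='p': occ=0, LF[5]=C('p')+0=8+0=8
L[6]='p': occ=1, LF[6]=C('p')+1=8+1=9
L[7]='i': occ=0, LF[7]=C('i')+0=5+0=5
L[8]='$': occ=0, LF[8]=C('$')+0=0+0=0
L[9]='p': occ=2, LF[9]=C('p')+2=8+2=10
L[10]='a': occ=0, LF[10]=C('a')+0=2+0=2

Answer: 1 3 4 6 7 8 9 5 0 10 2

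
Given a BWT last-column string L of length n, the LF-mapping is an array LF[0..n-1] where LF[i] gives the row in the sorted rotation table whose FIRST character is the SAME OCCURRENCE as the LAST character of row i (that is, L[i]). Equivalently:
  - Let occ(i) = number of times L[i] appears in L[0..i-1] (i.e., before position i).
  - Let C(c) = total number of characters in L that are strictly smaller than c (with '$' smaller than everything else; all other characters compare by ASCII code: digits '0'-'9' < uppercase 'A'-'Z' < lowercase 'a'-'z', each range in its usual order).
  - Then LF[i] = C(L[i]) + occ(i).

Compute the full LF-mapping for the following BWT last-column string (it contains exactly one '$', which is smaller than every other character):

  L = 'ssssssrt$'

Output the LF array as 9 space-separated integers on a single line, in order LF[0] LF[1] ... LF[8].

Char counts: '$':1, 'r':1, 's':6, 't':1
C (first-col start): C('$')=0, C('r')=1, C('s')=2, C('t')=8
L[0]='s': occ=0, LF[0]=C('s')+0=2+0=2
L[1]='s': occ=1, LF[1]=C('s')+1=2+1=3
L[2]='s': occ=2, LF[2]=C('s')+2=2+2=4
L[3]='s': occ=3, LF[3]=C('s')+3=2+3=5
L[4]='s': occ=4, LF[4]=C('s')+4=2+4=6
L[5]='s': occ=5, LF[5]=C('s')+5=2+5=7
L[6]='r': occ=0, LF[6]=C('r')+0=1+0=1
L[7]='t': occ=0, LF[7]=C('t')+0=8+0=8
L[8]='$': occ=0, LF[8]=C('$')+0=0+0=0

Answer: 2 3 4 5 6 7 1 8 0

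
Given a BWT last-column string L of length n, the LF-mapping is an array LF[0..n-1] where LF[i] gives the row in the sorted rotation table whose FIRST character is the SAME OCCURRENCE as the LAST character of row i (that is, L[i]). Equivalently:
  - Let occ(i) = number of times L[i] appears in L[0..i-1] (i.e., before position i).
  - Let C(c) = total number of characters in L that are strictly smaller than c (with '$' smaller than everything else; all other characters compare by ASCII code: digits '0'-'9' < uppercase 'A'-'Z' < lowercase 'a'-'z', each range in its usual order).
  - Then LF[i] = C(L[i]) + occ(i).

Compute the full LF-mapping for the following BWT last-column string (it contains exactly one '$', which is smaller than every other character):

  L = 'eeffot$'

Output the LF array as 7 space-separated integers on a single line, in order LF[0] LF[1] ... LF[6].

Char counts: '$':1, 'e':2, 'f':2, 'o':1, 't':1
C (first-col start): C('$')=0, C('e')=1, C('f')=3, C('o')=5, C('t')=6
L[0]='e': occ=0, LF[0]=C('e')+0=1+0=1
L[1]='e': occ=1, LF[1]=C('e')+1=1+1=2
L[2]='f': occ=0, LF[2]=C('f')+0=3+0=3
L[3]='f': occ=1, LF[3]=C('f')+1=3+1=4
L[4]='o': occ=0, LF[4]=C('o')+0=5+0=5
L[5]='t': occ=0, LF[5]=C('t')+0=6+0=6
L[6]='$': occ=0, LF[6]=C('$')+0=0+0=0

Answer: 1 2 3 4 5 6 0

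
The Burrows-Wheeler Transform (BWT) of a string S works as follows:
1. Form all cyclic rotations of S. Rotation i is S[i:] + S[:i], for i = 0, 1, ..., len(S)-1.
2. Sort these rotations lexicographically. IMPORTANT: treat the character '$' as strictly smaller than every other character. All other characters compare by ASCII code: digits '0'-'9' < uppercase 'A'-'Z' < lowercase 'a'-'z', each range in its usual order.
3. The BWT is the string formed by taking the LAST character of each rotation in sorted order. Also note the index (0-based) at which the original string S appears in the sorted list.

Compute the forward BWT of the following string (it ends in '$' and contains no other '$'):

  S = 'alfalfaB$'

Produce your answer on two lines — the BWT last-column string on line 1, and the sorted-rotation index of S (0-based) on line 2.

Answer: Baff$llaa
4

Derivation:
All 9 rotations (rotation i = S[i:]+S[:i]):
  rot[0] = alfalfaB$
  rot[1] = lfalfaB$a
  rot[2] = falfaB$al
  rot[3] = alfaB$alf
  rot[4] = lfaB$alfa
  rot[5] = faB$alfal
  rot[6] = aB$alfalf
  rot[7] = B$alfalfa
  rot[8] = $alfalfaB
Sorted (with $ < everything):
  sorted[0] = $alfalfaB  (last char: 'B')
  sorted[1] = B$alfalfa  (last char: 'a')
  sorted[2] = aB$alfalf  (last char: 'f')
  sorted[3] = alfaB$alf  (last char: 'f')
  sorted[4] = alfalfaB$  (last char: '$')
  sorted[5] = faB$alfal  (last char: 'l')
  sorted[6] = falfaB$al  (last char: 'l')
  sorted[7] = lfaB$alfa  (last char: 'a')
  sorted[8] = lfalfaB$a  (last char: 'a')
Last column: Baff$llaa
Original string S is at sorted index 4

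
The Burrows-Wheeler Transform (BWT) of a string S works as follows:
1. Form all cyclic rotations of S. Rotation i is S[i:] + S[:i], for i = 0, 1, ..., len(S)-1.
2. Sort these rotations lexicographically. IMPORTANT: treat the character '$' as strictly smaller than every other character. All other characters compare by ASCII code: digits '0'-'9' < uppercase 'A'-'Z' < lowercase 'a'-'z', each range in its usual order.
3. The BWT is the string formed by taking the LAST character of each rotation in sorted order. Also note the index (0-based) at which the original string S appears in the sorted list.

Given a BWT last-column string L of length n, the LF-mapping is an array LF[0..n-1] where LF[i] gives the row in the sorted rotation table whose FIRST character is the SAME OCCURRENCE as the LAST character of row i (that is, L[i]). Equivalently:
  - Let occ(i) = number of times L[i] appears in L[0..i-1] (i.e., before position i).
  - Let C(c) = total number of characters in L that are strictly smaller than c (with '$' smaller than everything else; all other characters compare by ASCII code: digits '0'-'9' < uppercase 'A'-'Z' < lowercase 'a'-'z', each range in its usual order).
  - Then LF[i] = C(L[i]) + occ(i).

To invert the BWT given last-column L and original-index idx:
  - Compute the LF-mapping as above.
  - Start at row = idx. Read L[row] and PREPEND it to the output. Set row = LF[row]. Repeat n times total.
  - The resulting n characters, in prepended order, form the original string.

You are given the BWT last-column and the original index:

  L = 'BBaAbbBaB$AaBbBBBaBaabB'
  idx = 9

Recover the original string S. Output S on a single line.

LF mapping: 3 4 13 1 19 20 5 14 6 0 2 15 7 21 8 9 10 16 11 17 18 22 12
Walk LF starting at row 9, prepending L[row]:
  step 1: row=9, L[9]='$', prepend. Next row=LF[9]=0
  step 2: row=0, L[0]='B', prepend. Next row=LF[0]=3
  step 3: row=3, L[3]='A', prepend. Next row=LF[3]=1
  step 4: row=1, L[1]='B', prepend. Next row=LF[1]=4
  step 5: row=4, L[4]='b', prepend. Next row=LF[4]=19
  step 6: row=19, L[19]='a', prepend. Next row=LF[19]=17
  step 7: row=17, L[17]='a', prepend. Next row=LF[17]=16
  step 8: row=16, L[16]='B', prepend. Next row=LF[16]=10
  step 9: row=10, L[10]='A', prepend. Next row=LF[10]=2
  step 10: row=2, L[2]='a', prepend. Next row=LF[2]=13
  step 11: row=13, L[13]='b', prepend. Next row=LF[13]=21
  step 12: row=21, L[21]='b', prepend. Next row=LF[21]=22
  step 13: row=22, L[22]='B', prepend. Next row=LF[22]=12
  step 14: row=12, L[12]='B', prepend. Next row=LF[12]=7
  step 15: row=7, L[7]='a', prepend. Next row=LF[7]=14
  step 16: row=14, L[14]='B', prepend. Next row=LF[14]=8
  step 17: row=8, L[8]='B', prepend. Next row=LF[8]=6
  step 18: row=6, L[6]='B', prepend. Next row=LF[6]=5
  step 19: row=5, L[5]='b', prepend. Next row=LF[5]=20
  step 20: row=20, L[20]='a', prepend. Next row=LF[20]=18
  step 21: row=18, L[18]='B', prepend. Next row=LF[18]=11
  step 22: row=11, L[11]='a', prepend. Next row=LF[11]=15
  step 23: row=15, L[15]='B', prepend. Next row=LF[15]=9
Reversed output: BaBabBBBaBBbbaABaabBAB$

Answer: BaBabBBBaBBbbaABaabBAB$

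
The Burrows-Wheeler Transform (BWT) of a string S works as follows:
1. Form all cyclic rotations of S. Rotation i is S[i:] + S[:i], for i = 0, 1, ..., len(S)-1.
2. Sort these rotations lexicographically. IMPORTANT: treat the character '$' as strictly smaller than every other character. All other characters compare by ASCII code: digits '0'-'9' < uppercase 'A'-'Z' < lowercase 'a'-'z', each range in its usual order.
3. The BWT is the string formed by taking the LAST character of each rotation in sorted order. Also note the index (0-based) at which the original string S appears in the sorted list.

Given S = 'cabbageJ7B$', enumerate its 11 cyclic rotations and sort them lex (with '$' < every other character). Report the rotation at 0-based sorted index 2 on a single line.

All 11 rotations (rotation i = S[i:]+S[:i]):
  rot[0] = cabbageJ7B$
  rot[1] = abbageJ7B$c
  rot[2] = bbageJ7B$ca
  rot[3] = bageJ7B$cab
  rot[4] = ageJ7B$cabb
  rot[5] = geJ7B$cabba
  rot[6] = eJ7B$cabbag
  rot[7] = J7B$cabbage
  rot[8] = 7B$cabbageJ
  rot[9] = B$cabbageJ7
  rot[10] = $cabbageJ7B
Sorted (with $ < everything):
  sorted[0] = $cabbageJ7B
  sorted[1] = 7B$cabbageJ
  sorted[2] = B$cabbageJ7
  sorted[3] = J7B$cabbage
  sorted[4] = abbageJ7B$c
  sorted[5] = ageJ7B$cabb
  sorted[6] = bageJ7B$cab
  sorted[7] = bbageJ7B$ca
  sorted[8] = cabbageJ7B$
  sorted[9] = eJ7B$cabbag
  sorted[10] = geJ7B$cabba
sorted[2] = B$cabbageJ7

Answer: B$cabbageJ7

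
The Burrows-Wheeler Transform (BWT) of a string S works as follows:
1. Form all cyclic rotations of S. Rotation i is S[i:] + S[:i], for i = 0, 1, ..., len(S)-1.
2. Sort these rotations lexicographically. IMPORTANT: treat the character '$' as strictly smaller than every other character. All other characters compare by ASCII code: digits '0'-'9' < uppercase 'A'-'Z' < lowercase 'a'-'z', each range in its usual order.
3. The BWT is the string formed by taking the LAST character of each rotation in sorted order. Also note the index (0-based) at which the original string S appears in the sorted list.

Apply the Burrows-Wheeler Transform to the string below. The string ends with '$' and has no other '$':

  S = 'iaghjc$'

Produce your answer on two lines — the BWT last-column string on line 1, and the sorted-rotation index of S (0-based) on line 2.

All 7 rotations (rotation i = S[i:]+S[:i]):
  rot[0] = iaghjc$
  rot[1] = aghjc$i
  rot[2] = ghjc$ia
  rot[3] = hjc$iag
  rot[4] = jc$iagh
  rot[5] = c$iaghj
  rot[6] = $iaghjc
Sorted (with $ < everything):
  sorted[0] = $iaghjc  (last char: 'c')
  sorted[1] = aghjc$i  (last char: 'i')
  sorted[2] = c$iaghj  (last char: 'j')
  sorted[3] = ghjc$ia  (last char: 'a')
  sorted[4] = hjc$iag  (last char: 'g')
  sorted[5] = iaghjc$  (last char: '$')
  sorted[6] = jc$iagh  (last char: 'h')
Last column: cijag$h
Original string S is at sorted index 5

Answer: cijag$h
5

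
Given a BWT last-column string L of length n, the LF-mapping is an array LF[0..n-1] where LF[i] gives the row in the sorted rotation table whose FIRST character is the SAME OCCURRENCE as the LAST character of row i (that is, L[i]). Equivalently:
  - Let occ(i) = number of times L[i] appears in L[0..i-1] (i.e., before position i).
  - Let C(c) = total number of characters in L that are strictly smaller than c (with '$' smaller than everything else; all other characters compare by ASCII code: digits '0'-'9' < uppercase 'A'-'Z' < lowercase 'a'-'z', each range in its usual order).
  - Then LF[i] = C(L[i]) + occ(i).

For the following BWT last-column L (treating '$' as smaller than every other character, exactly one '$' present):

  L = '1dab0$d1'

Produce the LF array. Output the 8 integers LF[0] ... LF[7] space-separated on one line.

Char counts: '$':1, '0':1, '1':2, 'a':1, 'b':1, 'd':2
C (first-col start): C('$')=0, C('0')=1, C('1')=2, C('a')=4, C('b')=5, C('d')=6
L[0]='1': occ=0, LF[0]=C('1')+0=2+0=2
L[1]='d': occ=0, LF[1]=C('d')+0=6+0=6
L[2]='a': occ=0, LF[2]=C('a')+0=4+0=4
L[3]='b': occ=0, LF[3]=C('b')+0=5+0=5
L[4]='0': occ=0, LF[4]=C('0')+0=1+0=1
L[5]='$': occ=0, LF[5]=C('$')+0=0+0=0
L[6]='d': occ=1, LF[6]=C('d')+1=6+1=7
L[7]='1': occ=1, LF[7]=C('1')+1=2+1=3

Answer: 2 6 4 5 1 0 7 3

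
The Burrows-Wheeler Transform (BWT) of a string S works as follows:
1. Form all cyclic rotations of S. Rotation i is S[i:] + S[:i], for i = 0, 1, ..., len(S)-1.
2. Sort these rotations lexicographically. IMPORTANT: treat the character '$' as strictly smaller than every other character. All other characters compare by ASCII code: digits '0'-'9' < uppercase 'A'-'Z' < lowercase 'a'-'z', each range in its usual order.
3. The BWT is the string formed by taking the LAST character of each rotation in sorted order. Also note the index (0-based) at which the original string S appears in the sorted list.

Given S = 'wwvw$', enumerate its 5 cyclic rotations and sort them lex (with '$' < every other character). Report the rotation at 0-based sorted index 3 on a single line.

All 5 rotations (rotation i = S[i:]+S[:i]):
  rot[0] = wwvw$
  rot[1] = wvw$w
  rot[2] = vw$ww
  rot[3] = w$wwv
  rot[4] = $wwvw
Sorted (with $ < everything):
  sorted[0] = $wwvw
  sorted[1] = vw$ww
  sorted[2] = w$wwv
  sorted[3] = wvw$w
  sorted[4] = wwvw$
sorted[3] = wvw$w

Answer: wvw$w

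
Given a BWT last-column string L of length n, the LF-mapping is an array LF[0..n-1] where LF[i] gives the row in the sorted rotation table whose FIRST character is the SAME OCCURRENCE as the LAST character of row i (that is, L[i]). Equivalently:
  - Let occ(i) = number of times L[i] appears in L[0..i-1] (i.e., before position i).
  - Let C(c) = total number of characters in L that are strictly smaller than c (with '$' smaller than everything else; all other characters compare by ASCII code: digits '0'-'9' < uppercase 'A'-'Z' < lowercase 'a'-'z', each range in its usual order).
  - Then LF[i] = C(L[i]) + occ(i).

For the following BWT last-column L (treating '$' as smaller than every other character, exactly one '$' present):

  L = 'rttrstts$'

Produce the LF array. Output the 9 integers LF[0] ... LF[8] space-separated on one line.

Answer: 1 5 6 2 3 7 8 4 0

Derivation:
Char counts: '$':1, 'r':2, 's':2, 't':4
C (first-col start): C('$')=0, C('r')=1, C('s')=3, C('t')=5
L[0]='r': occ=0, LF[0]=C('r')+0=1+0=1
L[1]='t': occ=0, LF[1]=C('t')+0=5+0=5
L[2]='t': occ=1, LF[2]=C('t')+1=5+1=6
L[3]='r': occ=1, LF[3]=C('r')+1=1+1=2
L[4]='s': occ=0, LF[4]=C('s')+0=3+0=3
L[5]='t': occ=2, LF[5]=C('t')+2=5+2=7
L[6]='t': occ=3, LF[6]=C('t')+3=5+3=8
L[7]='s': occ=1, LF[7]=C('s')+1=3+1=4
L[8]='$': occ=0, LF[8]=C('$')+0=0+0=0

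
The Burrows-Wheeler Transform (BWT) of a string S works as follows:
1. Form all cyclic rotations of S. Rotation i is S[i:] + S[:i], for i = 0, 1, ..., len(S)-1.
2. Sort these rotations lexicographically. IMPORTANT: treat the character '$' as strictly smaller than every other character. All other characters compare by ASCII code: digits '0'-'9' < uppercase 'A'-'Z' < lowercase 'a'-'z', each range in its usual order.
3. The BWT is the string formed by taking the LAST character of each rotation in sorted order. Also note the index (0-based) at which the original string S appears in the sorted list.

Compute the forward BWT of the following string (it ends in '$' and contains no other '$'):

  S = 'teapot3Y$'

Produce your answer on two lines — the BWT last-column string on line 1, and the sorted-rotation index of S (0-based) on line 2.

All 9 rotations (rotation i = S[i:]+S[:i]):
  rot[0] = teapot3Y$
  rot[1] = eapot3Y$t
  rot[2] = apot3Y$te
  rot[3] = pot3Y$tea
  rot[4] = ot3Y$teap
  rot[5] = t3Y$teapo
  rot[6] = 3Y$teapot
  rot[7] = Y$teapot3
  rot[8] = $teapot3Y
Sorted (with $ < everything):
  sorted[0] = $teapot3Y  (last char: 'Y')
  sorted[1] = 3Y$teapot  (last char: 't')
  sorted[2] = Y$teapot3  (last char: '3')
  sorted[3] = apot3Y$te  (last char: 'e')
  sorted[4] = eapot3Y$t  (last char: 't')
  sorted[5] = ot3Y$teap  (last char: 'p')
  sorted[6] = pot3Y$tea  (last char: 'a')
  sorted[7] = t3Y$teapo  (last char: 'o')
  sorted[8] = teapot3Y$  (last char: '$')
Last column: Yt3etpao$
Original string S is at sorted index 8

Answer: Yt3etpao$
8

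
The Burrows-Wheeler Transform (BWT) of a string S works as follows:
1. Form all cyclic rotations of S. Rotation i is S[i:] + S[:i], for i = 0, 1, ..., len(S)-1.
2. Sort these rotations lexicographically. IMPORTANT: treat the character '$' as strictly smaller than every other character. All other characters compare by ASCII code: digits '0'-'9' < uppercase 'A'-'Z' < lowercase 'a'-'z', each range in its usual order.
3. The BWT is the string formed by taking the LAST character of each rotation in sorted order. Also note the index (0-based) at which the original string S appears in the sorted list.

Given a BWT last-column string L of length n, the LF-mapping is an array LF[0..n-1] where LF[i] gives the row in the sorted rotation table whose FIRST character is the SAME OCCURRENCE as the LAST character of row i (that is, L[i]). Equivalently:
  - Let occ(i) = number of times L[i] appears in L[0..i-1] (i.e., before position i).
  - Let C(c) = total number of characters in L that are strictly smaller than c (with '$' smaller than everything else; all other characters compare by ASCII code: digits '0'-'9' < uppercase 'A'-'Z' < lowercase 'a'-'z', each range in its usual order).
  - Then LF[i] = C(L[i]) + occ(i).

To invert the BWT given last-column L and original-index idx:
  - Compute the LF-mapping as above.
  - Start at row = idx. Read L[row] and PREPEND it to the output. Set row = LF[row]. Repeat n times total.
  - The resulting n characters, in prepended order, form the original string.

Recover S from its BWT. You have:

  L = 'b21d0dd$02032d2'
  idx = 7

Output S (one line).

Answer: 2d20102dd23d0b$

Derivation:
LF mapping: 10 5 4 11 1 12 13 0 2 6 3 9 7 14 8
Walk LF starting at row 7, prepending L[row]:
  step 1: row=7, L[7]='$', prepend. Next row=LF[7]=0
  step 2: row=0, L[0]='b', prepend. Next row=LF[0]=10
  step 3: row=10, L[10]='0', prepend. Next row=LF[10]=3
  step 4: row=3, L[3]='d', prepend. Next row=LF[3]=11
  step 5: row=11, L[11]='3', prepend. Next row=LF[11]=9
  step 6: row=9, L[9]='2', prepend. Next row=LF[9]=6
  step 7: row=6, L[6]='d', prepend. Next row=LF[6]=13
  step 8: row=13, L[13]='d', prepend. Next row=LF[13]=14
  step 9: row=14, L[14]='2', prepend. Next row=LF[14]=8
  step 10: row=8, L[8]='0', prepend. Next row=LF[8]=2
  step 11: row=2, L[2]='1', prepend. Next row=LF[2]=4
  step 12: row=4, L[4]='0', prepend. Next row=LF[4]=1
  step 13: row=1, L[1]='2', prepend. Next row=LF[1]=5
  step 14: row=5, L[5]='d', prepend. Next row=LF[5]=12
  step 15: row=12, L[12]='2', prepend. Next row=LF[12]=7
Reversed output: 2d20102dd23d0b$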